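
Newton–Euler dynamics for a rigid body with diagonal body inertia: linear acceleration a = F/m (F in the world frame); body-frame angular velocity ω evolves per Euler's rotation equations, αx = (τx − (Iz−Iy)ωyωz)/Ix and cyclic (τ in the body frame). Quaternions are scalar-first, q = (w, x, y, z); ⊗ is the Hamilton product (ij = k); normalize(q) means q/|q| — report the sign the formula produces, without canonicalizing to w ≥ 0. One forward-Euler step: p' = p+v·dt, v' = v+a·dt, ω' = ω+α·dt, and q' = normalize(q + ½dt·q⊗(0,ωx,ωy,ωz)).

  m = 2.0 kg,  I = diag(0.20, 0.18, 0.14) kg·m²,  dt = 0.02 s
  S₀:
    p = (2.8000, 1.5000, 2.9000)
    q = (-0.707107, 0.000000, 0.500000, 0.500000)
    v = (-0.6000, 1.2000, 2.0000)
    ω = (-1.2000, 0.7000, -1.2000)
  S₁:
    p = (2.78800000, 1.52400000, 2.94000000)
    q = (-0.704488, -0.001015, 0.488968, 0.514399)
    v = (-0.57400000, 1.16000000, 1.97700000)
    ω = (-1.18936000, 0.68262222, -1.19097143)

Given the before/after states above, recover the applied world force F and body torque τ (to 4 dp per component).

F = (2.6000, -4.0000, -2.3000)
τ = (0.1400, -0.0700, 0.0800)

v₁ − v₀ = (0.02600000, -0.04000000, -0.02300000)
F = m·Δv/dt = (2.6000, -4.0000, -2.3000)
Δω = ω₁−ω₀ = (0.01064000, -0.01737778, 0.00902857)
ω₀×(Iω₀) = (0.0336, 0.0864, 0.0168)
applied torque τ = (0.1400, -0.0700, 0.0800)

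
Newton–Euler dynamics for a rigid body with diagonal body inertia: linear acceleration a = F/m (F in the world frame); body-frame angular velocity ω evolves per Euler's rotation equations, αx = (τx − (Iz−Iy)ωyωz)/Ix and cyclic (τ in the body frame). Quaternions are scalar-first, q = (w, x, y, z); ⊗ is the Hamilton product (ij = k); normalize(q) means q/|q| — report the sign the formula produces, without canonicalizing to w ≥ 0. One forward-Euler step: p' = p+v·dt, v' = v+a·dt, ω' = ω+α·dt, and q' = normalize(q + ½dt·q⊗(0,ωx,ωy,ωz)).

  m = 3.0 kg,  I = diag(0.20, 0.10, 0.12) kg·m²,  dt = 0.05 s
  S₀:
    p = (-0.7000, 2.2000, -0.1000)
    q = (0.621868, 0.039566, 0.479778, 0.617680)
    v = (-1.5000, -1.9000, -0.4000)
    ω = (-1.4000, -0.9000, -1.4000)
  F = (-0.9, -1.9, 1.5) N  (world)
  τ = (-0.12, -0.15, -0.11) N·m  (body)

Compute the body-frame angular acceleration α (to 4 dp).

α = (-0.7260, -3.0680, 0.1333)

precession coupling ω×(Iω) = (0.0252, 0.1568, -0.1260)
α = I⁻¹(τ − ω×Iω) = (-0.7260, -3.0680, 0.1333)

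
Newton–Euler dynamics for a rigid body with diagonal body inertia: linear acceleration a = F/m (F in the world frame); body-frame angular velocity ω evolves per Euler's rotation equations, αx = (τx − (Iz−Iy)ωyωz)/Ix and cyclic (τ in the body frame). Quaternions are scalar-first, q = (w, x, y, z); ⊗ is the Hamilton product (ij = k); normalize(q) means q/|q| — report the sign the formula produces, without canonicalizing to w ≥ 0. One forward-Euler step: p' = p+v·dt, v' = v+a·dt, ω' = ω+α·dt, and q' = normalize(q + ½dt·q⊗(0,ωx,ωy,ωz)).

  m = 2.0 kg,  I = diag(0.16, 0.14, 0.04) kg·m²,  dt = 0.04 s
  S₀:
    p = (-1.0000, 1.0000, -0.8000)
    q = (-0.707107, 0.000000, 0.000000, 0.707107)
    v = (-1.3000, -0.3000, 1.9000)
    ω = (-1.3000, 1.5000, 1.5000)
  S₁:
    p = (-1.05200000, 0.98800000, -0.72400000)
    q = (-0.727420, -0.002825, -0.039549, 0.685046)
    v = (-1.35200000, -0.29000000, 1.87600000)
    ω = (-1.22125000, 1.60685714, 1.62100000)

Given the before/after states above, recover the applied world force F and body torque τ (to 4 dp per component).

rate change Δω = (0.07875000, 0.10685714, 0.12100000)
ω₀×(Iω₀) = (-0.2250, -0.2340, 0.0390)
τ = I·(Δω/dt) + ω₀×(Iω₀) = (0.0900, 0.1400, 0.1600)
v₁ − v₀ = (-0.05200000, 0.01000000, -0.02400000)
m·(v₁−v₀)/dt = (-2.6000, 0.5000, -1.2000)

F = (-2.6000, 0.5000, -1.2000)
τ = (0.0900, 0.1400, 0.1600)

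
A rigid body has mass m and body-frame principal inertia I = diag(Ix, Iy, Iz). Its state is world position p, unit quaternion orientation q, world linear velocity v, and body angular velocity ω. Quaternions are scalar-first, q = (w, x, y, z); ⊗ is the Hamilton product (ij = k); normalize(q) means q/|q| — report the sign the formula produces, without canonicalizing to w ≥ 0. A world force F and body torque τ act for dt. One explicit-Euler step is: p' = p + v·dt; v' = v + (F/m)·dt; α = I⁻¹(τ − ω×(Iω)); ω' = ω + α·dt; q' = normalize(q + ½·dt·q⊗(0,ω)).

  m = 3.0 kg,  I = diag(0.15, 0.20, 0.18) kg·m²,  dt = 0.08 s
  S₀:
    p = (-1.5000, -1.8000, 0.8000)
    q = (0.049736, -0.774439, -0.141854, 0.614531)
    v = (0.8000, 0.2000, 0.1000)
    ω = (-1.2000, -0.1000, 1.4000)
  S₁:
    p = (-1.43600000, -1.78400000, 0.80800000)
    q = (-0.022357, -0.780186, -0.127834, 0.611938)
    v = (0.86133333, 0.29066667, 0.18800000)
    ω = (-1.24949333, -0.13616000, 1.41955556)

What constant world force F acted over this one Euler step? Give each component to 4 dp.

F = (2.3000, 3.4000, 3.3000)

velocity change Δv = (0.06133333, 0.09066667, 0.08800000)
applied force F = (2.3000, 3.4000, 3.3000)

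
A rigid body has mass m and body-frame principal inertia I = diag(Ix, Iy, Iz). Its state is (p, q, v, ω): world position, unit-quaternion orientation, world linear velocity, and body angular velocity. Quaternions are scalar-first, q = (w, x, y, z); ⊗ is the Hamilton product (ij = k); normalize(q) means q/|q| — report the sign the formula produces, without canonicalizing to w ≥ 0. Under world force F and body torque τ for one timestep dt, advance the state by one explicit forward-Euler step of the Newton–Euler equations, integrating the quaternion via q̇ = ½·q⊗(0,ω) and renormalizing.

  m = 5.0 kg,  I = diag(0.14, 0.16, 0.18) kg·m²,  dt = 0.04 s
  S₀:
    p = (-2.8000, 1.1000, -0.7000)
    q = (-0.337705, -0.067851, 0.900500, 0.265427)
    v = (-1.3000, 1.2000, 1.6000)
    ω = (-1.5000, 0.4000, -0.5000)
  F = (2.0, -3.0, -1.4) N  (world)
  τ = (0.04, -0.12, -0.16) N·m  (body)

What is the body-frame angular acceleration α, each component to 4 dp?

ω×(Iω) gyroscopic = (-0.0040, -0.0300, -0.0120)
(τ − ω×Iω)/I = (0.3143, -0.5625, -0.8222)

α = (0.3143, -0.5625, -0.8222)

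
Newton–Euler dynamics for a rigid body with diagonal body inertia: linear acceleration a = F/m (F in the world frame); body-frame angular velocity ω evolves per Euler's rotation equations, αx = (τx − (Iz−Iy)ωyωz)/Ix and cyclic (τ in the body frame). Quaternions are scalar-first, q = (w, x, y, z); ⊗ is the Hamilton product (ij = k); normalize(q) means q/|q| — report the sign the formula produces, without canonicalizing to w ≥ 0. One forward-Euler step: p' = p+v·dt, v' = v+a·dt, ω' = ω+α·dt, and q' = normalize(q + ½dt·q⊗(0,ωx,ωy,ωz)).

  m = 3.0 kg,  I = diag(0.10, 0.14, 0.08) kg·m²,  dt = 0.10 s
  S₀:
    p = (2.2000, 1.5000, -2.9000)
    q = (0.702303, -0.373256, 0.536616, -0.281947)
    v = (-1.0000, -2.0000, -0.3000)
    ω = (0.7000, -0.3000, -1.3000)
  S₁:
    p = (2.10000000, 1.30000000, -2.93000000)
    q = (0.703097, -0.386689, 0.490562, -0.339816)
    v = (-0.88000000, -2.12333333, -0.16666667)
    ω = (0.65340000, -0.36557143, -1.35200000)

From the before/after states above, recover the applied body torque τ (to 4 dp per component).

τ = (-0.0700, -0.1100, -0.0500)

ω₁ − ω₀ = (-0.04660000, -0.06557143, -0.05200000)
gyro term ω₀×Iω₀ = (-0.0234, -0.0182, -0.0084)
τ = I·(Δω/dt) + ω₀×(Iω₀) = (-0.0700, -0.1100, -0.0500)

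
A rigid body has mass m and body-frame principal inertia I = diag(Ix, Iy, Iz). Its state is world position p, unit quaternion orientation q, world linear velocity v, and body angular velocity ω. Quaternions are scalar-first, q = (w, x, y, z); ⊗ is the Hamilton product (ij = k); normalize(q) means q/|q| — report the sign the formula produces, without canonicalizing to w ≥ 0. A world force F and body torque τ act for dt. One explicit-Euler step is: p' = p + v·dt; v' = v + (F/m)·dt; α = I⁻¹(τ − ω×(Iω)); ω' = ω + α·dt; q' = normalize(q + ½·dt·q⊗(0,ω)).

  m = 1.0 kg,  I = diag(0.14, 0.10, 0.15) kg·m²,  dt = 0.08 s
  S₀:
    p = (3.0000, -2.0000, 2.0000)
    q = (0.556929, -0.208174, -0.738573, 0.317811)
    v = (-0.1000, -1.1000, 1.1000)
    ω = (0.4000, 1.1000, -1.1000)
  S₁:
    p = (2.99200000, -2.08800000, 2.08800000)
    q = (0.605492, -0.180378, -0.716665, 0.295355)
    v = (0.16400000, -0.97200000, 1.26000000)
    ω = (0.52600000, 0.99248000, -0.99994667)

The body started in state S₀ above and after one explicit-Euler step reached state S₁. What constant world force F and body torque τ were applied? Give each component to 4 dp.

F = (3.3000, 1.6000, 2.0000)
τ = (0.1600, -0.1300, 0.1700)

ω₁ − ω₀ = (0.12600000, -0.10752000, 0.10005333)
precession coupling = (-0.0605, 0.0044, -0.0176)
applied torque τ = (0.1600, -0.1300, 0.1700)
Δv = v₁−v₀ = (0.26400000, 0.12800000, 0.16000000)
F = m·Δv/dt = (3.3000, 1.6000, 2.0000)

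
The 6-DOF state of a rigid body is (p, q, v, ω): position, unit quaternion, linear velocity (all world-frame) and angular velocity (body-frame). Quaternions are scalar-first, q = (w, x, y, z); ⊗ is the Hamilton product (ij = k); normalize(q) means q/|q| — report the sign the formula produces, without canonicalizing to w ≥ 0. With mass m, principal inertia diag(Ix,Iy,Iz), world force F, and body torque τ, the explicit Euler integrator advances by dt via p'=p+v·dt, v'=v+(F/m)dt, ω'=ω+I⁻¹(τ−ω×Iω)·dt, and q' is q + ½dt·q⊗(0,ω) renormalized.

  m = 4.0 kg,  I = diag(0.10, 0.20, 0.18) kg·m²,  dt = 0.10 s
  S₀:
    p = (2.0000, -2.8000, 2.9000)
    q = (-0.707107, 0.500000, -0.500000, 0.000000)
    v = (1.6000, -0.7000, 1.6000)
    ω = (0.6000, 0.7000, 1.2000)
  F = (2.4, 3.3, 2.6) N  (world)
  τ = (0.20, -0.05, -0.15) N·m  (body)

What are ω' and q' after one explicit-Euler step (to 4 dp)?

α = I⁻¹(τ − ω×Iω) = (2.1680, 0.0380, -1.0667)
ω' = ω + α·dt = (0.8168, 0.7038, 1.0933)
2q̇ = q⊗(0,ω) = (0.0500000, -1.0242642, -1.0949749, -0.1985284)
updated quaternion q' = (-0.7026, 0.4475, -0.5532, -0.0099)

ω' = (0.8168, 0.7038, 1.0933)
q' = (-0.7026, 0.4475, -0.5532, -0.0099)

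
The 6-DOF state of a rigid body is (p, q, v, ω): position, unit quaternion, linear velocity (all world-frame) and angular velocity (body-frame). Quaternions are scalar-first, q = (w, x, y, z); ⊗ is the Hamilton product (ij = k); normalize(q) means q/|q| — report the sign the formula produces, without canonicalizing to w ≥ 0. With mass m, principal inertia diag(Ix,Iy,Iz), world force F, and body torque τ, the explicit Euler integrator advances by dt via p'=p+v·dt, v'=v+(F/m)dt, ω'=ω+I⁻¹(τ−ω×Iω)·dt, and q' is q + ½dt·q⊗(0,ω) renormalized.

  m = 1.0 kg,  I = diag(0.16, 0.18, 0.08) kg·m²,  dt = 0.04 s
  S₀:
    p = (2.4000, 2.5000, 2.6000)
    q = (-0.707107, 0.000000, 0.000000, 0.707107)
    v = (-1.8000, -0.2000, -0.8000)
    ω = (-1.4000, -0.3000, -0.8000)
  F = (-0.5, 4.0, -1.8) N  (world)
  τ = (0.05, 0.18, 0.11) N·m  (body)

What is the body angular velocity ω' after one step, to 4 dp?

gyro term ω×Iω = (-0.0240, 0.0896, 0.0084)
α = I⁻¹(τ − ω×Iω) = (0.4625, 0.5022, 1.2700)
ω + α·dt = (-1.3815, -0.2799, -0.7492)

ω' = (-1.3815, -0.2799, -0.7492)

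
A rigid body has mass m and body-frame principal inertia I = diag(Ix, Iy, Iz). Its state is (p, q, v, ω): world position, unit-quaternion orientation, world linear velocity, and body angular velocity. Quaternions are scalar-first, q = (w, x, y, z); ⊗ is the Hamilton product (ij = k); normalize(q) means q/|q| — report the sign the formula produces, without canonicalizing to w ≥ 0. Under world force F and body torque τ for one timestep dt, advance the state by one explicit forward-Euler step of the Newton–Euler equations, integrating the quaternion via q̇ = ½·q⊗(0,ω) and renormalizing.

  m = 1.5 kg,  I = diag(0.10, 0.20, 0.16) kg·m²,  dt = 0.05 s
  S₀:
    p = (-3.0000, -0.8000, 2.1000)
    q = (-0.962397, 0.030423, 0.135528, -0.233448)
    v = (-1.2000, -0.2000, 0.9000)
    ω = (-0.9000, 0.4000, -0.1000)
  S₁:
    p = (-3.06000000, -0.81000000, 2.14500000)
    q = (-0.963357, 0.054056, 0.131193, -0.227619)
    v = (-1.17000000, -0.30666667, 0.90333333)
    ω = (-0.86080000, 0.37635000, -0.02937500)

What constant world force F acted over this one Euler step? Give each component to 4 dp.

F = (0.9000, -3.2000, 0.1000)

velocity change Δv = (0.03000000, -0.10666667, 0.00333333)
applied force F = (0.9000, -3.2000, 0.1000)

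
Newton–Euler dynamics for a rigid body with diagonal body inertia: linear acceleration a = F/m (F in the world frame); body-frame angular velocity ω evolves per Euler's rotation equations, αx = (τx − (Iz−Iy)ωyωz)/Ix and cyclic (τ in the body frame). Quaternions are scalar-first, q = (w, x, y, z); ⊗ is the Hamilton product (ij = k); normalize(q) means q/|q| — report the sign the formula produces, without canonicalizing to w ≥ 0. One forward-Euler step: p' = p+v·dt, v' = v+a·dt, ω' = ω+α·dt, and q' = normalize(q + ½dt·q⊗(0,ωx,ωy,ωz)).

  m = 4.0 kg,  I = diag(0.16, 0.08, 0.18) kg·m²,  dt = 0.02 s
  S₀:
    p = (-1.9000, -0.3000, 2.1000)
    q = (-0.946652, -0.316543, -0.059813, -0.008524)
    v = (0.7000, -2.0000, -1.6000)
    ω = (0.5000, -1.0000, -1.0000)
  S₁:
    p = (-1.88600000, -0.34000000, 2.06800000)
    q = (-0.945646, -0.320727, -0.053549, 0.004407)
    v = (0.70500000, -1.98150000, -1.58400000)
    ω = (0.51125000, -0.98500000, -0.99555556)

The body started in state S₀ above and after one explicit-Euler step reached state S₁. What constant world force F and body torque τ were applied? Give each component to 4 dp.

F = (1.0000, 3.7000, 3.2000)
τ = (0.1900, 0.0700, 0.0800)

velocity change Δv = (0.00500000, 0.01850000, 0.01600000)
F = m·Δv/dt = (1.0000, 3.7000, 3.2000)
Δω = ω₁−ω₀ = (0.01125000, 0.01500000, 0.00444444)
gyro term ω₀×Iω₀ = (0.1000, 0.0100, 0.0400)
applied torque τ = (0.1900, 0.0700, 0.0800)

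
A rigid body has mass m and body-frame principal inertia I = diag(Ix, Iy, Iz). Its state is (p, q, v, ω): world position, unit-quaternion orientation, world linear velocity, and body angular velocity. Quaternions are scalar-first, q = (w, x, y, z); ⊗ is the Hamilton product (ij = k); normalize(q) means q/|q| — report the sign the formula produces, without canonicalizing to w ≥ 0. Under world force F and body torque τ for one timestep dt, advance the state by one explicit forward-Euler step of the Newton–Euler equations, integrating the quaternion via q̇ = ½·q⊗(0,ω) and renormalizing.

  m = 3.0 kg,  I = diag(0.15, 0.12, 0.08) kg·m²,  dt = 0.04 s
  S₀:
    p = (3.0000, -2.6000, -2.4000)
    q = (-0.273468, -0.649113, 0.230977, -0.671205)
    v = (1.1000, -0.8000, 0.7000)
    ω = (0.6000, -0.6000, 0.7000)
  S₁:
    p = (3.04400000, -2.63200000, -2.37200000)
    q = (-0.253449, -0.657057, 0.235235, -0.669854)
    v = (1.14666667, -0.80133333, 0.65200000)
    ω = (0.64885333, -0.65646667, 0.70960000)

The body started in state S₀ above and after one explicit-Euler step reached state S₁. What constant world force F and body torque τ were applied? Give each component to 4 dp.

ω₁ − ω₀ = (0.04885333, -0.05646667, 0.00960000)
ω₀×(Iω₀) = (0.0168, 0.0294, 0.0108)
τ = I·(Δω/dt) + ω₀×(Iω₀) = (0.2000, -0.1400, 0.0300)
v₁ − v₀ = (0.04666667, -0.00133333, -0.04800000)
m·(v₁−v₀)/dt = (3.5000, -0.1000, -3.6000)

F = (3.5000, -0.1000, -3.6000)
τ = (0.2000, -0.1400, 0.0300)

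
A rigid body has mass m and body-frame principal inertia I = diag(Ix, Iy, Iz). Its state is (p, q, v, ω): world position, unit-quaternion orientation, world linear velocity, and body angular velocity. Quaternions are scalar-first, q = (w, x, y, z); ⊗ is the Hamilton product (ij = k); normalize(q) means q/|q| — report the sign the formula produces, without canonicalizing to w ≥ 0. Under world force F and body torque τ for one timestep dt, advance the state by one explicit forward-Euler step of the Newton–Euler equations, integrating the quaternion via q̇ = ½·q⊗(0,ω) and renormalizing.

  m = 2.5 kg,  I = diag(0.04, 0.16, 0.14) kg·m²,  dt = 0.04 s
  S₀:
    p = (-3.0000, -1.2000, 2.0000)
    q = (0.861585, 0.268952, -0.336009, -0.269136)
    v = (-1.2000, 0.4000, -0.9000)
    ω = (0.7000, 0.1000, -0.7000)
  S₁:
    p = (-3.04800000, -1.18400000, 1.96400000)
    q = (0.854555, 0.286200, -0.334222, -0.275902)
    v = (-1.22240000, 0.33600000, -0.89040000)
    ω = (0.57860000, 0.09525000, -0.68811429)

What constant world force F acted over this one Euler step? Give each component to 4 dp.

F = (-1.4000, -4.0000, 0.6000)

velocity change Δv = (-0.02240000, -0.06400000, 0.00960000)
F = m·Δv/dt = (-1.4000, -4.0000, 0.6000)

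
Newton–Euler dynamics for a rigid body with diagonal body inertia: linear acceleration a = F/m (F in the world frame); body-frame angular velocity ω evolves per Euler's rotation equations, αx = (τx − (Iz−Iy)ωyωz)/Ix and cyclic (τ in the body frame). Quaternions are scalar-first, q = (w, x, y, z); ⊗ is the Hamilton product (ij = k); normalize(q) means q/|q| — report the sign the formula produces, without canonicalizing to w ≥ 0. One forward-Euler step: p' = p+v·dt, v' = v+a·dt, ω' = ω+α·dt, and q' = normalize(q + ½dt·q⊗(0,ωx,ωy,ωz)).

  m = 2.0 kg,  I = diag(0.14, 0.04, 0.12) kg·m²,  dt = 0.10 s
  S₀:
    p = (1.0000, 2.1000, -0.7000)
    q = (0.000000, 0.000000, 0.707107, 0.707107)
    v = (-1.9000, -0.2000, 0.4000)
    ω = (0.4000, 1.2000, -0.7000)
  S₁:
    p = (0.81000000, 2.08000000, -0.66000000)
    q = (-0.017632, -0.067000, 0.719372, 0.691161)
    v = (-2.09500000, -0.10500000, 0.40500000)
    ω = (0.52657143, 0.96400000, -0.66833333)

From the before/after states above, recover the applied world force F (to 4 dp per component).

velocity change Δv = (-0.19500000, 0.09500000, 0.00500000)
F = m·Δv/dt = (-3.9000, 1.9000, 0.1000)

F = (-3.9000, 1.9000, 0.1000)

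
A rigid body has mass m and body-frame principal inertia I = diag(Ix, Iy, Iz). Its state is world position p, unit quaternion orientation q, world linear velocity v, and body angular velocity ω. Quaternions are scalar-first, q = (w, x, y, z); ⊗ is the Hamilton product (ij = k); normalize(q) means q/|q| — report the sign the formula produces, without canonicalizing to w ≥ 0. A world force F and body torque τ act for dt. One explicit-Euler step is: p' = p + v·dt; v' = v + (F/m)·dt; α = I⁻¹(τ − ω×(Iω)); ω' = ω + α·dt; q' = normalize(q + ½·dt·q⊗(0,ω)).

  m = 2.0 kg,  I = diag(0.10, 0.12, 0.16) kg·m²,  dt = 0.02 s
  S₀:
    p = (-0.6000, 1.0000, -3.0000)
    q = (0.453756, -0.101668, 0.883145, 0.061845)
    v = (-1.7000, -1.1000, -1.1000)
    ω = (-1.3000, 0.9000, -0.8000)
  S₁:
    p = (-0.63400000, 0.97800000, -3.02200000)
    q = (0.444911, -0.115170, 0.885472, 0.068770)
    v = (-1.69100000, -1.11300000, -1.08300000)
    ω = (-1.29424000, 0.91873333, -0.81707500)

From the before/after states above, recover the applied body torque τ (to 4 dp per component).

ω₁ − ω₀ = (0.00576000, 0.01873333, -0.01707500)
gyro term ω₀×Iω₀ = (-0.0288, -0.0624, -0.0234)
applied torque τ = (0.0000, 0.0500, -0.1600)

τ = (0.0000, 0.0500, -0.1600)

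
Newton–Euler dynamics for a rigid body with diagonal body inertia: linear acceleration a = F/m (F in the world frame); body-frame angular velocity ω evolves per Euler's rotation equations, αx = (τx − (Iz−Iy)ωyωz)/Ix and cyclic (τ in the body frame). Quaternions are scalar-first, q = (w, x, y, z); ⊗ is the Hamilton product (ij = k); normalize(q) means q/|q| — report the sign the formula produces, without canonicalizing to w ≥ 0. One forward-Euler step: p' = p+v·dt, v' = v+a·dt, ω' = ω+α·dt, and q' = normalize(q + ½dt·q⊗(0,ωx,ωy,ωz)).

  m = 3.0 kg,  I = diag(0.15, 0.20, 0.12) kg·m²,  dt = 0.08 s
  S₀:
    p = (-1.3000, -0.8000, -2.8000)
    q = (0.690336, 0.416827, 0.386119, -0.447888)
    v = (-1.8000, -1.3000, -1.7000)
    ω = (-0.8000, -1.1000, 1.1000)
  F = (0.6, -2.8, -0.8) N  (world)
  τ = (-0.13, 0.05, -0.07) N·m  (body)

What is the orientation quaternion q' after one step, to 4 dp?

q' = (0.7386, 0.3911, 0.3509, -0.4225)

2q̇ = q⊗(0,ω) = (1.2508693, -0.6202147, -0.8595689, 0.6097551)
q' = normalize(q + ½dt·q⊗(0,ω)) = (0.7386, 0.3911, 0.3509, -0.4225)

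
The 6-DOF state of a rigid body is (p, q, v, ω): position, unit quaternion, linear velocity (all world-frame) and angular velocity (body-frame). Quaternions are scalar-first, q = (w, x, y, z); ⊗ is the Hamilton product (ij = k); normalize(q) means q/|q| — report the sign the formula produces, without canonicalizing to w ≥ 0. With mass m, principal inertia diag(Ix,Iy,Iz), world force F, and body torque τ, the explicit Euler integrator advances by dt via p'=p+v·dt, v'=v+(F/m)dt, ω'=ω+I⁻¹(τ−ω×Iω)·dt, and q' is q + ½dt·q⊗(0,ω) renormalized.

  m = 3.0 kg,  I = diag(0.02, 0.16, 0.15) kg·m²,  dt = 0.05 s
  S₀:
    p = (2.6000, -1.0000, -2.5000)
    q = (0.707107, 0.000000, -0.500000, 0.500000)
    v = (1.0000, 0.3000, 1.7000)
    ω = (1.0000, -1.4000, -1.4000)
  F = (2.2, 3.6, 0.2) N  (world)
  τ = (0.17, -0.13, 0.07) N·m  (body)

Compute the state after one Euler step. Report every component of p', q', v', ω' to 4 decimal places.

p' = (2.6500, -0.9850, -2.4150)
q' = (0.7060, 0.0526, -0.5115, 0.4870)
v' = (1.0367, 0.3600, 1.7033)
ω' = (1.4740, -1.4975, -1.3113)

p' = p + v·dt = (2.6500, -0.9850, -2.4150)
v' = v + a·dt = (1.0367, 0.3600, 1.7033)
(τ − ω×Iω)/I = (9.4800, -1.9500, 1.7733)
ω' = ω + α·dt = (1.4740, -1.4975, -1.3113)
2q̇ = q⊗(0,ω) = (0.0000000, 2.1071070, -0.4899498, -0.4899498)
q + ½dt·q⊗(0,ω), renormalized = (0.7060, 0.0526, -0.5115, 0.4870)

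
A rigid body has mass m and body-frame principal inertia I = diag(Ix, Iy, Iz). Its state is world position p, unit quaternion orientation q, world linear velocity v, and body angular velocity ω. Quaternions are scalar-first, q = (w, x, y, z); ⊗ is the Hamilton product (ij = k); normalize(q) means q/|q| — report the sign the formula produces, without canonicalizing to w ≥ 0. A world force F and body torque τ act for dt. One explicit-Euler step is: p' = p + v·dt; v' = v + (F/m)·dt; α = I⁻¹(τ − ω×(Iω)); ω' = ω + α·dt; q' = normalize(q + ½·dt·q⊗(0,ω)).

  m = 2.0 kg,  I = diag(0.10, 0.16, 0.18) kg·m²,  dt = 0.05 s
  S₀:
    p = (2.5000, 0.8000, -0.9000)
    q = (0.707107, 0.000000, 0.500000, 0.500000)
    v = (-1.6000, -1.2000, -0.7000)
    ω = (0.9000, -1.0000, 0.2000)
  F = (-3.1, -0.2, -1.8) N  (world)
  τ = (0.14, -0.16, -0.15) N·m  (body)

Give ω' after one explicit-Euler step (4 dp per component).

ω' = (0.9720, -1.0455, 0.1733)

angular accel α = (1.4400, -0.9100, -0.5333)
new body rate ω' = (0.9720, -1.0455, 0.1733)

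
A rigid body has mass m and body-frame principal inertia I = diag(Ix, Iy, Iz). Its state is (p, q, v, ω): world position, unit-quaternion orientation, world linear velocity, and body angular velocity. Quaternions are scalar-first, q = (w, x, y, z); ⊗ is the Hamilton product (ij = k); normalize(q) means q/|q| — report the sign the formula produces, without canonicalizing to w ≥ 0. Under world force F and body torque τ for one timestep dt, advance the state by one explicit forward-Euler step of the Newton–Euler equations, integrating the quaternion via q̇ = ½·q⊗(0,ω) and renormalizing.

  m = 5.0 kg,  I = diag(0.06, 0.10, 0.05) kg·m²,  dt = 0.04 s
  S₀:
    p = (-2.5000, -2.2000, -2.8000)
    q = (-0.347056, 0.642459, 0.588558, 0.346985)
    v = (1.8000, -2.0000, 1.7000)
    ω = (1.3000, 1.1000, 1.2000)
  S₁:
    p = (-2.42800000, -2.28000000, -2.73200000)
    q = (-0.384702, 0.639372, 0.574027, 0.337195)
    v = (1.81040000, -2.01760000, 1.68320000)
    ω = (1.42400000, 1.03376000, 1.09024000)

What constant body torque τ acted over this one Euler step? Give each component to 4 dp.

τ = (0.1200, -0.1500, -0.0800)

rate change Δω = (0.12400000, -0.06624000, -0.10976000)
τ = I·(Δω/dt) + ω₀×(Iω₀) = (0.1200, -0.1500, -0.0800)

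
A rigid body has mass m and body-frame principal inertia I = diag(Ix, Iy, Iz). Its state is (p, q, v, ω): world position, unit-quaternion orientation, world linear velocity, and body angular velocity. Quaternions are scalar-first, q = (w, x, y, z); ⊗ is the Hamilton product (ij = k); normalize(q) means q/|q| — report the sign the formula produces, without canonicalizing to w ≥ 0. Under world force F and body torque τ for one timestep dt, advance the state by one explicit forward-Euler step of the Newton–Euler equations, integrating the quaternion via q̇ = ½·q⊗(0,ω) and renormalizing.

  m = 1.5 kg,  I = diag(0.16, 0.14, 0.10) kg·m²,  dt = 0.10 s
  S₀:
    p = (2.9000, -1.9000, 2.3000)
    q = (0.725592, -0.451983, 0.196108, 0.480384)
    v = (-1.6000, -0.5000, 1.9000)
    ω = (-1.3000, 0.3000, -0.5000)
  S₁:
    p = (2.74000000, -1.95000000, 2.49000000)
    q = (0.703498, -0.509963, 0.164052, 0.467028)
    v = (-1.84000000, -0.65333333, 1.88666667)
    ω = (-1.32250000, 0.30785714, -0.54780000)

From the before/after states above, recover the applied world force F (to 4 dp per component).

velocity change Δv = (-0.24000000, -0.15333333, -0.01333333)
F = m·Δv/dt = (-3.6000, -2.3000, -0.2000)

F = (-3.6000, -2.3000, -0.2000)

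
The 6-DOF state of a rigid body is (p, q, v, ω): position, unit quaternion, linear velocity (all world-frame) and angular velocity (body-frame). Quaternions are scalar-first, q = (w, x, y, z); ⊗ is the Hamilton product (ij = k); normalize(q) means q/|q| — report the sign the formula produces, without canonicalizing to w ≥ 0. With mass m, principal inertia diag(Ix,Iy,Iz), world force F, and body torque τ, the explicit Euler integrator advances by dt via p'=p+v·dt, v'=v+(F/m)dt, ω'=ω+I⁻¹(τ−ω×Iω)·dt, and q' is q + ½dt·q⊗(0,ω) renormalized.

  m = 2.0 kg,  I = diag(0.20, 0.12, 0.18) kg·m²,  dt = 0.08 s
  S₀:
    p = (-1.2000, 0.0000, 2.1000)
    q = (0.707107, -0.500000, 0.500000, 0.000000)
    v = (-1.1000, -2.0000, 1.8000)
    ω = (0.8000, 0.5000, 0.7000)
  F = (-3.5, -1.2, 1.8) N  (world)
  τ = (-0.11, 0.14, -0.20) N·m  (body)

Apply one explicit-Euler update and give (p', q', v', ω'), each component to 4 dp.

p' = (-1.2880, -0.1600, 2.2440)
q' = (0.7123, -0.4629, 0.5276, -0.0062)
v' = (-1.2400, -2.0480, 1.8720)
ω' = (0.7476, 0.5859, 0.6253)

gyro term ω×Iω = (0.0210, 0.0112, -0.0320)
(τ − ω×Iω)/I = (-0.6550, 1.0733, -0.9333)
ω + α·dt = (0.7476, 0.5859, 0.6253)
2q̇ = q⊗(0,ω) = (0.1500000, 0.9156856, 0.7035535, -0.1550251)
updated quaternion q' = (0.7123, -0.4629, 0.5276, -0.0062)
linear accel F/m = (-1.7500, -0.6000, 0.9000)
new position p' = (-1.2880, -0.1600, 2.2440)
v + (F/m)dt = (-1.2400, -2.0480, 1.8720)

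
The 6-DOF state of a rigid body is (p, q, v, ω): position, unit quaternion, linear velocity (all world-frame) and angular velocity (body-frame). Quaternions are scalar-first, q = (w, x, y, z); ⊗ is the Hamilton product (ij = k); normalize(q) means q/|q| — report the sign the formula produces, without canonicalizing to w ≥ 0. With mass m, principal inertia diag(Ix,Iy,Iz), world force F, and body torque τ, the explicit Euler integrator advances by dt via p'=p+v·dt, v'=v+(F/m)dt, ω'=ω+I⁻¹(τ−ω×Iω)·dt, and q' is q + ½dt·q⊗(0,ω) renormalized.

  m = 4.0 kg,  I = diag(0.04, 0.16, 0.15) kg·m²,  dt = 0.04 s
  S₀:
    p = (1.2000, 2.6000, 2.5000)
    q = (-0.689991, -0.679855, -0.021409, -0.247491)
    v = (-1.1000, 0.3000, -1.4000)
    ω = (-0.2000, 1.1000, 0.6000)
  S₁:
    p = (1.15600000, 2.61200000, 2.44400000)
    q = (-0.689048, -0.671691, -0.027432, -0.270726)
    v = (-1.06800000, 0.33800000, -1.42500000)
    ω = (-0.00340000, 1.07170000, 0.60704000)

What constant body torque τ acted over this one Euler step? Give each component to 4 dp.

rate change Δω = (0.19660000, -0.02830000, 0.00704000)
applied torque τ = (0.1900, -0.1000, 0.0000)

τ = (0.1900, -0.1000, 0.0000)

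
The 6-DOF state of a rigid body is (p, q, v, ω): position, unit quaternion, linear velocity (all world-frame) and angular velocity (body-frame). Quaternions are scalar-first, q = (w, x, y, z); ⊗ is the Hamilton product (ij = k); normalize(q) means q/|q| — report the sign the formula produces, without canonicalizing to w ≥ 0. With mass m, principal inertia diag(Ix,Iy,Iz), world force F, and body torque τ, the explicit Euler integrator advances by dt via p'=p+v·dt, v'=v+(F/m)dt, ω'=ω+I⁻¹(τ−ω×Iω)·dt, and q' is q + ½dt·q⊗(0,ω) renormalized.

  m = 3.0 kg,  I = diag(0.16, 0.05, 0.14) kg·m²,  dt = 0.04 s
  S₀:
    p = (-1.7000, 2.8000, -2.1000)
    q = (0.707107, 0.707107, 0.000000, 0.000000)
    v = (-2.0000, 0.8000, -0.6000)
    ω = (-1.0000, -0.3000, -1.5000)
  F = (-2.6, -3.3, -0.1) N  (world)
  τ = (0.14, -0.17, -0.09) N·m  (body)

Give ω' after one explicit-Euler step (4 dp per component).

ω' = (-0.9751, -0.4600, -1.5163)

angular accel α = (0.6219, -4.0000, -0.4071)
ω + α·dt = (-0.9751, -0.4600, -1.5163)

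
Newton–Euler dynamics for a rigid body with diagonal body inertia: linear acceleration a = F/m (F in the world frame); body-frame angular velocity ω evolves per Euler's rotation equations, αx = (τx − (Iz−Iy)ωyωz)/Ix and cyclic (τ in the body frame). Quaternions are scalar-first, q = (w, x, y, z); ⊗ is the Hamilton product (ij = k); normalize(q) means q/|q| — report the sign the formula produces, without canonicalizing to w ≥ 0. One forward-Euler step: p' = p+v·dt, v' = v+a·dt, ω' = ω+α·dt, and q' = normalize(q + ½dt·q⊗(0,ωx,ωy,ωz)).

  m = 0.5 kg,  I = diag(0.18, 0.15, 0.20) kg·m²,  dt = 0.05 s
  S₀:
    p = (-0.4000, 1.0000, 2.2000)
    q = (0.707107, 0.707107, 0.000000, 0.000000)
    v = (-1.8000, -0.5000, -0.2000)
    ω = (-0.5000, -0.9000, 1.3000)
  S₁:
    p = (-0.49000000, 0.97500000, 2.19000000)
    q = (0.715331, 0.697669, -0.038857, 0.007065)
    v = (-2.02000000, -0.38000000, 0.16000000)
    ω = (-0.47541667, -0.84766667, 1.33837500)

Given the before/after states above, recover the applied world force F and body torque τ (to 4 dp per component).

ω₁ − ω₀ = (0.02458333, 0.05233333, 0.03837500)
τ = I·(Δω/dt) + ω₀×(Iω₀) = (0.0300, 0.1700, 0.1400)
velocity change Δv = (-0.22000000, 0.12000000, 0.36000000)
F = m·Δv/dt = (-2.2000, 1.2000, 3.6000)

F = (-2.2000, 1.2000, 3.6000)
τ = (0.0300, 0.1700, 0.1400)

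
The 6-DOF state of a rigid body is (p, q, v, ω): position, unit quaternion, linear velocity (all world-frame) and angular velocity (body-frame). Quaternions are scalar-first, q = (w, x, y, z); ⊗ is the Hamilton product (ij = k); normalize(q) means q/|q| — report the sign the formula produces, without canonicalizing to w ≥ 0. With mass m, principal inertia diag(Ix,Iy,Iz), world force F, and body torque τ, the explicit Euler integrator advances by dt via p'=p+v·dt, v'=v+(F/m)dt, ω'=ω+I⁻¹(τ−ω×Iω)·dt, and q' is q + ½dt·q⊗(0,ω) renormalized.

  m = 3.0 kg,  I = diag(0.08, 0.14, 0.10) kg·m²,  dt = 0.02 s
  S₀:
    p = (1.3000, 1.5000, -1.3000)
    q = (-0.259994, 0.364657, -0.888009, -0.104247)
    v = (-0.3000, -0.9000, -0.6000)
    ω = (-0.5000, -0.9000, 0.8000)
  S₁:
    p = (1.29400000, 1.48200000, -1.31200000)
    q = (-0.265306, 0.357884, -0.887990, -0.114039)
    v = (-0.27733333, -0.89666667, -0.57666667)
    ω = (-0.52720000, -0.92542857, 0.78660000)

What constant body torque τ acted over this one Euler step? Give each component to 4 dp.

τ = (-0.0800, -0.1700, -0.0400)

Δω = ω₁−ω₀ = (-0.02720000, -0.02542857, -0.01340000)
precession coupling = (0.0288, 0.0080, 0.0270)
τ = I·(Δω/dt) + ω₀×(Iω₀) = (-0.0800, -0.1700, -0.0400)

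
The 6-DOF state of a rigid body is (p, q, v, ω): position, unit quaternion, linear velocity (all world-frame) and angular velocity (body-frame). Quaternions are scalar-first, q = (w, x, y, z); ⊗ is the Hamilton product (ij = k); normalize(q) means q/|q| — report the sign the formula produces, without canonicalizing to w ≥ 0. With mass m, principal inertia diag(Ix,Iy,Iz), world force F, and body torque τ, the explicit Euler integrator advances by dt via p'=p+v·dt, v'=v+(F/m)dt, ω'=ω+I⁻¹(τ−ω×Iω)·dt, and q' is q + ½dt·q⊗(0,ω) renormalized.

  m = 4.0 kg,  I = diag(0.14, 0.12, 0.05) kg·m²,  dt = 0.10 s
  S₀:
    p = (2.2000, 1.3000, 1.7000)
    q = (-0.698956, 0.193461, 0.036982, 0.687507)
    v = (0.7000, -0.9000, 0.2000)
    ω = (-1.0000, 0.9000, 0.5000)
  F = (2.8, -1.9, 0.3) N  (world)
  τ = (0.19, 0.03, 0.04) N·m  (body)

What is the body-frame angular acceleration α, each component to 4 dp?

α = (1.5821, 0.6250, 0.4400)

ω×(Iω) gyroscopic = (-0.0315, -0.0450, 0.0180)
α = I⁻¹(τ − ω×Iω) = (1.5821, 0.6250, 0.4400)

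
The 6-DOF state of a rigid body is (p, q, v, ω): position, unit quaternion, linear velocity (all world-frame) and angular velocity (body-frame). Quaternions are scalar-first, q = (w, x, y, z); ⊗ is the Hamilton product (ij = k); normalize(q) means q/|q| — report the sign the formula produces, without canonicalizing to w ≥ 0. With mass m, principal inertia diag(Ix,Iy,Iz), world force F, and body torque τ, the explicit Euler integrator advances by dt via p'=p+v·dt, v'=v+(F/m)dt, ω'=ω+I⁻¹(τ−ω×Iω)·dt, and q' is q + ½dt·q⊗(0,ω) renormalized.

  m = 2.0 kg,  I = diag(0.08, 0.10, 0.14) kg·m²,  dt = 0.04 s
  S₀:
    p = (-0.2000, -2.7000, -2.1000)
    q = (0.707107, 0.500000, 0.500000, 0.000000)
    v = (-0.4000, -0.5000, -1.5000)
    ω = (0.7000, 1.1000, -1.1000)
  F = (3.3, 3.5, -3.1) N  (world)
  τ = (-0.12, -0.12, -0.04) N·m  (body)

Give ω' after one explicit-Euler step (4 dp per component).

angular accel α = (-0.8950, -1.6620, -0.3957)
new body rate ω' = (0.6642, 1.0335, -1.1158)

ω' = (0.6642, 1.0335, -1.1158)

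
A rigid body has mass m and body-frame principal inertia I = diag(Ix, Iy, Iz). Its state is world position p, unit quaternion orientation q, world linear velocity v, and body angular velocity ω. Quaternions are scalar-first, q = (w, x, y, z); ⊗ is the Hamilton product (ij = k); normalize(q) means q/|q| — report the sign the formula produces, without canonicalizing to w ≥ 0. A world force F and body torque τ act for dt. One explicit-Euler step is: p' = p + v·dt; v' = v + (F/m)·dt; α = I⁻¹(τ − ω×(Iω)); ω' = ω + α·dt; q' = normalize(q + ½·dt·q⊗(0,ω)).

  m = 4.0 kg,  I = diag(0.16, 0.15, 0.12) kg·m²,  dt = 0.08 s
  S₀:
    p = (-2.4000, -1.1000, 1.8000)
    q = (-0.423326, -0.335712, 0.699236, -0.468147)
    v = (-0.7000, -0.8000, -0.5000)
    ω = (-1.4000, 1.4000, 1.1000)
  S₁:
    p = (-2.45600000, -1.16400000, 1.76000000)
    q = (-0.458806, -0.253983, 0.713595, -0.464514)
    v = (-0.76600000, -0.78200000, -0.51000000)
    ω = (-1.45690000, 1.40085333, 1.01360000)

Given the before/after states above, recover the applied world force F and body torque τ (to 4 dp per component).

F = (-3.3000, 0.9000, -0.5000)
τ = (-0.1600, -0.0600, -0.1100)

Δv = v₁−v₀ = (-0.06600000, 0.01800000, -0.01000000)
applied force F = (-3.3000, 0.9000, -0.5000)
rate change Δω = (-0.05690000, 0.00085333, -0.08640000)
gyro term ω₀×Iω₀ = (-0.0462, -0.0616, 0.0196)
applied torque τ = (-0.1600, -0.0600, -0.1100)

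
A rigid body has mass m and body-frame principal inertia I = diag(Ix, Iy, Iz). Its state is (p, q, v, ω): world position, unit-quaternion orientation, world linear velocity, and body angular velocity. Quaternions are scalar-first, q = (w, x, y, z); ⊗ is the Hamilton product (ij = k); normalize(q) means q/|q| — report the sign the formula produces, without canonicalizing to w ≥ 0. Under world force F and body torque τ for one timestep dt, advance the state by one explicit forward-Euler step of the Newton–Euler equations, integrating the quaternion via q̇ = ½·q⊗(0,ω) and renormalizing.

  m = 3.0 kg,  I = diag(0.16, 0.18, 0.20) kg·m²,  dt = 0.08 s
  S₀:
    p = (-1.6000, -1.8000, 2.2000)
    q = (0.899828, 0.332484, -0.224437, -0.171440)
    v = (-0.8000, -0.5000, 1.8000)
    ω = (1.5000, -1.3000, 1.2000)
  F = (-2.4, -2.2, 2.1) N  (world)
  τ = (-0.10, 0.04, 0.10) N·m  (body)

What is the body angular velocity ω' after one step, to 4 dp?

gyro term ω×Iω = (-0.0312, -0.0720, -0.0390)
angular accel α = (-0.4300, 0.6222, 0.6950)
ω' = ω + α·dt = (1.4656, -1.2502, 1.2556)

ω' = (1.4656, -1.2502, 1.2556)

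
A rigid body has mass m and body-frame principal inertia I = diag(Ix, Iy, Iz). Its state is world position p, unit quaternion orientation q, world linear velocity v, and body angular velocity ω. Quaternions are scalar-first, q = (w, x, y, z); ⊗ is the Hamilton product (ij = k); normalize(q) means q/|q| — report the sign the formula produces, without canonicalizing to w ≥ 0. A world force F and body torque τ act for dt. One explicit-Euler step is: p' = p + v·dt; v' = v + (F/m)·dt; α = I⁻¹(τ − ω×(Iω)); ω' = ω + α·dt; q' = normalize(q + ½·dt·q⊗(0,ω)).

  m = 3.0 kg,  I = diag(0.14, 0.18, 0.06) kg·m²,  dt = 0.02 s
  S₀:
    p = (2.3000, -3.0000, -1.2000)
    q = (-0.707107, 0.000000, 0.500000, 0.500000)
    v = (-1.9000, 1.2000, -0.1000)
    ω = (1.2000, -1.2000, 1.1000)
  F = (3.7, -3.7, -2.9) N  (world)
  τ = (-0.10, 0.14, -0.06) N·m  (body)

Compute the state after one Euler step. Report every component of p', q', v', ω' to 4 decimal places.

precession coupling ω×(Iω) = (0.1584, 0.1056, -0.0576)
(τ − ω×Iω)/I = (-1.8457, 0.1911, -0.0400)
ω + α·dt = (1.1631, -1.1962, 1.0992)
2q̇ = q⊗(0,ω) = (0.0500000, 0.3014716, 1.4485284, -1.3778177)
updated quaternion q' = (-0.7065, 0.0030, 0.5144, 0.4861)
a = F/m = (1.2333, -1.2333, -0.9667)
new position p' = (2.2620, -2.9760, -1.2020)
new velocity v' = (-1.8753, 1.1753, -0.1193)

p' = (2.2620, -2.9760, -1.2020)
q' = (-0.7065, 0.0030, 0.5144, 0.4861)
v' = (-1.8753, 1.1753, -0.1193)
ω' = (1.1631, -1.1962, 1.0992)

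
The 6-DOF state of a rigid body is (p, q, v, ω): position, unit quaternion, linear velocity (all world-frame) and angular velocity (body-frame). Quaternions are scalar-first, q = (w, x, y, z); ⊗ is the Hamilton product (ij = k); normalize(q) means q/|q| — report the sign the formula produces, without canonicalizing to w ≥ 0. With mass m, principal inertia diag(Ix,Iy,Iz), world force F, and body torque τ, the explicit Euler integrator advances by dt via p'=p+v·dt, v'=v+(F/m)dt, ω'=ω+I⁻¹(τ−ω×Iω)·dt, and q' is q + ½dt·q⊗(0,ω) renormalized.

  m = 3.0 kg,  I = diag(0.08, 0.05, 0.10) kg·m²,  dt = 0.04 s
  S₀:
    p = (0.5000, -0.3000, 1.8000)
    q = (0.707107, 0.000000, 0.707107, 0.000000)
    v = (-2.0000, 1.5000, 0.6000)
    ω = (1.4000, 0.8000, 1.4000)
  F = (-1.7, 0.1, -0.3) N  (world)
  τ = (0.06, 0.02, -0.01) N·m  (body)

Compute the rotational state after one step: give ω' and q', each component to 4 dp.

ω' = (1.4020, 0.8474, 1.4094)
q' = (0.6952, 0.0396, 0.7178, 0.0000)

precession coupling ω×(Iω) = (0.0560, -0.0392, -0.0336)
angular accel α = (0.0500, 1.1840, 0.2360)
ω' = ω + α·dt = (1.4020, 0.8474, 1.4094)
q⊗(0,ω) = (-0.5656856, 1.9798996, 0.5656856, 0.0000000)
updated quaternion q' = (0.6952, 0.0396, 0.7178, 0.0000)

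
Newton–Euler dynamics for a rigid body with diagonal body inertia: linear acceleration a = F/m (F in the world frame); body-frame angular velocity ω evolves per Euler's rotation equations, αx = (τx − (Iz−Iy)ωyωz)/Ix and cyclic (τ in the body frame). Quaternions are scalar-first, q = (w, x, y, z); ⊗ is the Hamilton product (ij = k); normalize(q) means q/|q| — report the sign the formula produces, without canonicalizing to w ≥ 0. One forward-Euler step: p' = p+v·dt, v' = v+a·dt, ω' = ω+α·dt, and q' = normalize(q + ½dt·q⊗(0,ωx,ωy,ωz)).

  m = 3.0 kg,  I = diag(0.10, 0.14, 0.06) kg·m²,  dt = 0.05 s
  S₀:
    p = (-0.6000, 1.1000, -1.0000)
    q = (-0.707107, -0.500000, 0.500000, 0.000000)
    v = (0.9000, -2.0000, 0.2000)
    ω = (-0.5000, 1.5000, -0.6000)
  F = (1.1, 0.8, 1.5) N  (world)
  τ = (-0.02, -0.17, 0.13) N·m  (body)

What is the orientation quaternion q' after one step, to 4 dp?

2q̇ = q⊗(0,ω) = (-1.0000000, 0.0535535, -1.3606605, -0.0757358)
q' = normalize(q + ½dt·q⊗(0,ω)) = (-0.7315, -0.4982, 0.4656, -0.0019)

q' = (-0.7315, -0.4982, 0.4656, -0.0019)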